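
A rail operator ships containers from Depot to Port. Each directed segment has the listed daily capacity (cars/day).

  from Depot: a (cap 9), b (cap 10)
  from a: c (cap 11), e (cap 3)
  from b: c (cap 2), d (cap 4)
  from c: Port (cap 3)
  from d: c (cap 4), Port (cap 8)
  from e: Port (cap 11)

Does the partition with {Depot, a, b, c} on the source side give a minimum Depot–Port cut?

Given cut capacity: 3 + 4 + 3 = 10.
Augment Depot→a→c→Port: bottleneck 3, flow now 3.
Augment Depot→a→e→Port: bottleneck 3, flow now 6.
Augment Depot→b→d→Port: bottleneck 4, flow now 10.
No augmenting path remains; maximum flow = 10.
Cut capacity 10 equals the max flow, so it is a minimum cut.

Yes — it is a minimum cut (capacity 10).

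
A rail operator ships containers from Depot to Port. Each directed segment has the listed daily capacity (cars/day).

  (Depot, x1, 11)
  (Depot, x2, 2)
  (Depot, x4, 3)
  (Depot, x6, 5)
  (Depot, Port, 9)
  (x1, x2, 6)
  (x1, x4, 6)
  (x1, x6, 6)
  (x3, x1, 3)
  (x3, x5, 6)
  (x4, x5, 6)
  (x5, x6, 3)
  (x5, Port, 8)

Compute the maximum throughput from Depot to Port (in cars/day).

Augment Depot→Port: bottleneck 9, flow now 9.
Augment Depot→x4→x5→Port: bottleneck 3, flow now 12.
Augment Depot→x1→x4→x5→Port: bottleneck 3, flow now 15.
No augmenting path remains; maximum flow = 15.
In the residual graph, reachable from Depot: {Depot, x1, x2, x4, x6}.
Min-cut edges: Depot→Port (9), x4→x5 (6); capacity 9 + 6 = 15.
This cut is saturated, so no flow can exceed 15.

15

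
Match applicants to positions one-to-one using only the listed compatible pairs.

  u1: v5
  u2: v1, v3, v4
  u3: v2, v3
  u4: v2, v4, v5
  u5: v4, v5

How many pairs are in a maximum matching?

5

Unit-capacity flow: source→left, listed edges, right→sink; max matching = max flow.
Augmenting path u1→v5 (+1); matched 1.
Augmenting path u2→v1 (+1); matched 2.
Augmenting path u3→v2 (+1); matched 3.
Augmenting path u4→v4 (+1); matched 4.
Augmenting path u5→v4→u4→v2→u3→v3 (+1); matched 5.
No augmenting path remains; maximum matching = 5.
König certificate: {u1, u2, u3, u4, u5} is a vertex cover of size 5 (every listed pair touches it), so no matching can be larger.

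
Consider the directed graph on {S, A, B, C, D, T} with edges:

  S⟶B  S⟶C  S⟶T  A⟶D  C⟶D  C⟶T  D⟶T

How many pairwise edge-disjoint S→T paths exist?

Assign every edge capacity 1; by Menger, the answer equals the max flow.
Path S→T (+1); total 1.
Path S→C→T (+1); total 2.
No residual S→T path; max flow = 2.
Certifying cut of size 2: {S→C, S→T}.

2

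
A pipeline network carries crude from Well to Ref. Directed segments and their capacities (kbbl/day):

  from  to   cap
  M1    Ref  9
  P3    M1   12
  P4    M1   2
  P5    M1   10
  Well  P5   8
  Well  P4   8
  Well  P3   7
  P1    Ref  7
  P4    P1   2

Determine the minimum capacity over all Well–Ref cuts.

11

Augment Well→P5→M1→Ref: bottleneck 8, flow now 8.
Augment Well→P3→M1→Ref: bottleneck 1, flow now 9.
Augment Well→P4→P1→Ref: bottleneck 2, flow now 11.
No augmenting path remains; maximum flow = 11.
By max-flow min-cut, the minimum cut capacity equals the max flow.
In the residual graph, reachable from Well: {Well, P5, P3, P4, M1}.
Min-cut edges: P4→P1 (2), M1→Ref (9); capacity 2 + 9 = 11.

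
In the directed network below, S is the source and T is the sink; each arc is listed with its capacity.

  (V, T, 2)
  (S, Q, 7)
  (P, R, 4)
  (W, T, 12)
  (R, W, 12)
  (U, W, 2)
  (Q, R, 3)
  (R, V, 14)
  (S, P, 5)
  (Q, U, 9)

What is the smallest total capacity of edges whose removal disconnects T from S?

9

Augment S→P→R→V→T: bottleneck 2, flow now 2.
Augment S→P→R→W→T: bottleneck 2, flow now 4.
Augment S→Q→R→W→T: bottleneck 3, flow now 7.
Augment S→Q→U→W→T: bottleneck 2, flow now 9.
No augmenting path remains; maximum flow = 9.
By max-flow min-cut, the minimum cut capacity equals the max flow.
In the residual graph, reachable from S: {S, P, Q, U}.
Min-cut edges: P→R (4), Q→R (3), U→W (2); capacity 4 + 3 + 2 = 9.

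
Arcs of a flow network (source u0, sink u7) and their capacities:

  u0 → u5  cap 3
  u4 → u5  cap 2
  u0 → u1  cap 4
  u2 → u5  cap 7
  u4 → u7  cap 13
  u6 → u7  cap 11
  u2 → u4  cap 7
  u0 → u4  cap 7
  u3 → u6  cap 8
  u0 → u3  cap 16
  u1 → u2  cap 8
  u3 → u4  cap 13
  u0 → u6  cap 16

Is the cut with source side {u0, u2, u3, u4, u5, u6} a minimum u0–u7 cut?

Given cut capacity: 4 + 13 + 11 = 28.
Augment u0→u4→u7: bottleneck 7, flow now 7.
Augment u0→u6→u7: bottleneck 11, flow now 18.
Augment u0→u3→u4→u7: bottleneck 6, flow now 24.
No augmenting path remains; maximum flow = 24.
In the residual graph, reachable from u0: {u0, u1, u2, u3, u4, u5, u6}.
Min-cut edges: u4→u7 (13), u6→u7 (11); capacity 13 + 11 = 24.
Cut capacity 28 exceeds the max flow 24, so it is not minimum.

No — its capacity is 28, but the minimum cut has capacity 24.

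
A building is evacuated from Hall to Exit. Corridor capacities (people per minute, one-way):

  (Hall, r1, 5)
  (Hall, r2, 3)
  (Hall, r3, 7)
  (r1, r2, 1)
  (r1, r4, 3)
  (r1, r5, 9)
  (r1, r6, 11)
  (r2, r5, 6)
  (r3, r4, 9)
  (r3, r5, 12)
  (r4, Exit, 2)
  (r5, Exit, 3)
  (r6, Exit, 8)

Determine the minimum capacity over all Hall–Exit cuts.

10

Augment Hall→r1→r4→Exit: bottleneck 2, flow now 2.
Augment Hall→r1→r5→Exit: bottleneck 3, flow now 5.
Augment Hall→r2→r5→r1→r6→Exit: bottleneck 3, flow now 8. (uses reverse residual edge)
Augment Hall→r3→r4→r1→r6→Exit: bottleneck 2, flow now 10. (uses reverse residual edge)
No augmenting path remains; maximum flow = 10.
By max-flow min-cut, the minimum cut capacity equals the max flow.
In the residual graph, reachable from Hall: {Hall, r2, r3, r4, r5}.
Min-cut edges: Hall→r1 (5), r4→Exit (2), r5→Exit (3); capacity 5 + 2 + 3 = 10.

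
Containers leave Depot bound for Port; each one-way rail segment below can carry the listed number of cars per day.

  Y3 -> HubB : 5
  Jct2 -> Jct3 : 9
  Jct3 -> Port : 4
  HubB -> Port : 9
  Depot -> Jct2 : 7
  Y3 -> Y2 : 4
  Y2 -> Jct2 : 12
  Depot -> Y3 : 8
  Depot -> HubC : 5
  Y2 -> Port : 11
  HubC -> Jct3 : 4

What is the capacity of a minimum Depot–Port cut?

Augment Depot→Y3→HubB→Port: bottleneck 5, flow now 5.
Augment Depot→Y3→Y2→Port: bottleneck 3, flow now 8.
Augment Depot→HubC→Jct3→Port: bottleneck 4, flow now 12.
No augmenting path remains; maximum flow = 12.
By max-flow min-cut, the minimum cut capacity equals the max flow.
In the residual graph, reachable from Depot: {Depot, HubC, Jct2, Jct3}.
Min-cut edges: Depot→Y3 (8), Jct3→Port (4); capacity 8 + 4 = 12.

12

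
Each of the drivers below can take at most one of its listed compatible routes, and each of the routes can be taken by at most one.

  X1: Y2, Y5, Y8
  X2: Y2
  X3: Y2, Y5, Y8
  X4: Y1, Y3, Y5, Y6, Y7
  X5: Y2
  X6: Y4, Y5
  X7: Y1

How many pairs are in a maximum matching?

6

Unit-capacity flow: source→left, listed edges, right→sink; max matching = max flow.
Augmenting path X1→Y2 (+1); matched 1.
Augmenting path X3→Y5 (+1); matched 2.
Augmenting path X4→Y1 (+1); matched 3.
Augmenting path X6→Y4 (+1); matched 4.
Augmenting path X2→Y2→X1→Y8 (+1); matched 5.
Augmenting path X7→Y1→X4→Y3 (+1); matched 6.
No augmenting path remains; maximum matching = 6.
König certificate: {X1, X3, X4, X6, X7, Y2} is a vertex cover of size 6 (every listed pair touches it), so no matching can be larger.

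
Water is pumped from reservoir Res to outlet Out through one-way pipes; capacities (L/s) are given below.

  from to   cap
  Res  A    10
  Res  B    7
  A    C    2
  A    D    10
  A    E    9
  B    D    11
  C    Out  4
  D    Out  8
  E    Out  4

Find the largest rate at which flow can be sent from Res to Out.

14

Augment Res→A→C→Out: bottleneck 2, flow now 2.
Augment Res→A→D→Out: bottleneck 8, flow now 10.
Augment Res→B→D→A→E→Out: bottleneck 4, flow now 14. (uses reverse residual edge)
No augmenting path remains; maximum flow = 14.
In the residual graph, reachable from Res: {Res, A, B, D, E}.
Min-cut edges: A→C (2), D→Out (8), E→Out (4); capacity 2 + 8 + 4 = 14.
This cut is saturated, so no flow can exceed 14.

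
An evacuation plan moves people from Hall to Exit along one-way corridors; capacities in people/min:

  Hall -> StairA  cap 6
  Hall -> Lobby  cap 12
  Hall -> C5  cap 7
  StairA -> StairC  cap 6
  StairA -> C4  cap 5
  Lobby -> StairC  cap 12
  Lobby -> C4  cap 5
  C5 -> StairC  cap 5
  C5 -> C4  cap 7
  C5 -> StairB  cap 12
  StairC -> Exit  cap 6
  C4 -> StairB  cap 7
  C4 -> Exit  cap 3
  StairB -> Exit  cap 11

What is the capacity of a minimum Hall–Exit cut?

20

Augment Hall→StairA→StairC→Exit: bottleneck 6, flow now 6.
Augment Hall→Lobby→C4→Exit: bottleneck 3, flow now 9.
Augment Hall→C5→StairB→Exit: bottleneck 7, flow now 16.
Augment Hall→Lobby→C4→StairB→Exit: bottleneck 2, flow now 18.
Augment Hall→Lobby→StairC→StairA→C4→StairB→Exit: bottleneck 2, flow now 20. (uses reverse residual edge)
No augmenting path remains; maximum flow = 20.
By max-flow min-cut, the minimum cut capacity equals the max flow.
In the residual graph, reachable from Hall: {Hall, StairA, Lobby, C5, StairC, C4, StairB}.
Min-cut edges: StairC→Exit (6), C4→Exit (3), StairB→Exit (11); capacity 6 + 3 + 11 = 20.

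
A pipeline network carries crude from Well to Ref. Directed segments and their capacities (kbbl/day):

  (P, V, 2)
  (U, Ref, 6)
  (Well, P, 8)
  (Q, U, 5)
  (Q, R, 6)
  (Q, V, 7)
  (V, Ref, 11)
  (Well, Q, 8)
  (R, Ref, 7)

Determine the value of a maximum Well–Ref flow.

10

Augment Well→P→V→Ref: bottleneck 2, flow now 2.
Augment Well→Q→R→Ref: bottleneck 6, flow now 8.
Augment Well→Q→U→Ref: bottleneck 2, flow now 10.
No augmenting path remains; maximum flow = 10.
In the residual graph, reachable from Well: {Well, P}.
Min-cut edges: Well→Q (8), P→V (2); capacity 8 + 2 = 10.
This cut is saturated, so no flow can exceed 10.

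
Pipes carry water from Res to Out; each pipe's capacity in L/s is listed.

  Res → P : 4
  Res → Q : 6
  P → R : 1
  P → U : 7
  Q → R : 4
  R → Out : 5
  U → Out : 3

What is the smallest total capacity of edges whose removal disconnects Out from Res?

Augment Res→P→R→Out: bottleneck 1, flow now 1.
Augment Res→P→U→Out: bottleneck 3, flow now 4.
Augment Res→Q→R→Out: bottleneck 4, flow now 8.
No augmenting path remains; maximum flow = 8.
By max-flow min-cut, the minimum cut capacity equals the max flow.
In the residual graph, reachable from Res: {Res, Q}.
Min-cut edges: Res→P (4), Q→R (4); capacity 4 + 4 = 8.

8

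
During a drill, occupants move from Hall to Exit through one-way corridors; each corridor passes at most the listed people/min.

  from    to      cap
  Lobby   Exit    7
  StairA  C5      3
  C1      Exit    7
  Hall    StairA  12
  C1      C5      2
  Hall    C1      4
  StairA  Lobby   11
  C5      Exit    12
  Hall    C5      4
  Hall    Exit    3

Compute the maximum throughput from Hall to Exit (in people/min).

Augment Hall→Exit: bottleneck 3, flow now 3.
Augment Hall→C1→Exit: bottleneck 4, flow now 7.
Augment Hall→C5→Exit: bottleneck 4, flow now 11.
Augment Hall→StairA→Lobby→Exit: bottleneck 7, flow now 18.
Augment Hall→StairA→C5→Exit: bottleneck 3, flow now 21.
No augmenting path remains; maximum flow = 21.
In the residual graph, reachable from Hall: {Hall, StairA, Lobby}.
Min-cut edges: Hall→C1 (4), Hall→C5 (4), Hall→Exit (3), StairA→C5 (3), Lobby→Exit (7); capacity 4 + 4 + 3 + 3 + 7 = 21.
This cut is saturated, so no flow can exceed 21.

21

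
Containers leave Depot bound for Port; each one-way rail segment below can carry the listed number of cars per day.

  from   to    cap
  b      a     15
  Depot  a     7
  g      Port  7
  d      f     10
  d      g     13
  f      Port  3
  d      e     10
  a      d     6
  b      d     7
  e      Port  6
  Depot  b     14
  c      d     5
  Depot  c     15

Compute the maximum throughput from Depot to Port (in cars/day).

Augment Depot→a→d→e→Port: bottleneck 6, flow now 6.
Augment Depot→b→d→f→Port: bottleneck 3, flow now 9.
Augment Depot→b→d→g→Port: bottleneck 4, flow now 13.
Augment Depot→c→d→g→Port: bottleneck 3, flow now 16.
No augmenting path remains; maximum flow = 16.
In the residual graph, reachable from Depot: {Depot, a, b, c, d, e, f, g}.
Min-cut edges: e→Port (6), f→Port (3), g→Port (7); capacity 6 + 3 + 7 = 16.
This cut is saturated, so no flow can exceed 16.

16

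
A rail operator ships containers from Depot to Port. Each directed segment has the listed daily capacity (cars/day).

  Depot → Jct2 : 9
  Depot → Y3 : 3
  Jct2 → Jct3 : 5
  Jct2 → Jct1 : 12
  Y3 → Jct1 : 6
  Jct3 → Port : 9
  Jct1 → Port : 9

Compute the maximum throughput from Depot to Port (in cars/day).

12

Augment Depot→Jct2→Jct3→Port: bottleneck 5, flow now 5.
Augment Depot→Jct2→Jct1→Port: bottleneck 4, flow now 9.
Augment Depot→Y3→Jct1→Port: bottleneck 3, flow now 12.
No augmenting path remains; maximum flow = 12.
In the residual graph, reachable from Depot: {Depot}.
Min-cut edges: Depot→Jct2 (9), Depot→Y3 (3); capacity 9 + 3 = 12.
This cut is saturated, so no flow can exceed 12.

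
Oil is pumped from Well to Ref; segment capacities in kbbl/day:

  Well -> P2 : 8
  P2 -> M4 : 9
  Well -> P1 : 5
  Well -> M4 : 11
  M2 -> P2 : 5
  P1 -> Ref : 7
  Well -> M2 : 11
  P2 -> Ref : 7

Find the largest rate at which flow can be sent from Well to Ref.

Augment Well→P2→Ref: bottleneck 7, flow now 7.
Augment Well→P1→Ref: bottleneck 5, flow now 12.
No augmenting path remains; maximum flow = 12.
In the residual graph, reachable from Well: {Well, M2, P2, M4}.
Min-cut edges: Well→P1 (5), P2→Ref (7); capacity 5 + 7 = 12.
This cut is saturated, so no flow can exceed 12.

12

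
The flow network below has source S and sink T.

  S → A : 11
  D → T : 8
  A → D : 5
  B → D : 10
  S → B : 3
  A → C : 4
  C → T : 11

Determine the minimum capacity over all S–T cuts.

Augment S→A→C→T: bottleneck 4, flow now 4.
Augment S→A→D→T: bottleneck 5, flow now 9.
Augment S→B→D→T: bottleneck 3, flow now 12.
No augmenting path remains; maximum flow = 12.
By max-flow min-cut, the minimum cut capacity equals the max flow.
In the residual graph, reachable from S: {S, A}.
Min-cut edges: S→B (3), A→C (4), A→D (5); capacity 3 + 4 + 5 = 12.

12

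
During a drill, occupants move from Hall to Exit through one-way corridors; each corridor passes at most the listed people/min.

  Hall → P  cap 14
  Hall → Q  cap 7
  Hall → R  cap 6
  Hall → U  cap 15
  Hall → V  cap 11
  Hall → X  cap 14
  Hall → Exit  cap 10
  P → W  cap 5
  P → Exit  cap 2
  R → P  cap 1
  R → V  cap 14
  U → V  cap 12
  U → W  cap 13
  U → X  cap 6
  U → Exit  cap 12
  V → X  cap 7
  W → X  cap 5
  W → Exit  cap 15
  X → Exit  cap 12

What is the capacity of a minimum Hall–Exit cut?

44

Augment Hall→Exit: bottleneck 10, flow now 10.
Augment Hall→P→Exit: bottleneck 2, flow now 12.
Augment Hall→U→Exit: bottleneck 12, flow now 24.
Augment Hall→X→Exit: bottleneck 12, flow now 36.
Augment Hall→P→W→Exit: bottleneck 5, flow now 41.
Augment Hall→U→W→Exit: bottleneck 3, flow now 44.
No augmenting path remains; maximum flow = 44.
By max-flow min-cut, the minimum cut capacity equals the max flow.
In the residual graph, reachable from Hall: {Hall, P, Q, R, V, X}.
Min-cut edges: Hall→U (15), Hall→Exit (10), P→W (5), P→Exit (2), X→Exit (12); capacity 15 + 10 + 5 + 2 + 12 = 44.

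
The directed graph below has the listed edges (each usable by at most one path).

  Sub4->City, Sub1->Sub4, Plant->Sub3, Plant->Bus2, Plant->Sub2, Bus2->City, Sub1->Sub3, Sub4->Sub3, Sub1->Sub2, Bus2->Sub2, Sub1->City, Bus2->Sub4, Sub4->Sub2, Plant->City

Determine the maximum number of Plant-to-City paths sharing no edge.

2

Assign every edge capacity 1; by Menger, the answer equals the max flow.
Path Plant→City (+1); total 1.
Path Plant→Bus2→City (+1); total 2.
No residual Plant→City path; max flow = 2.
Certifying cut of size 2: {Plant→Bus2, Plant→City}.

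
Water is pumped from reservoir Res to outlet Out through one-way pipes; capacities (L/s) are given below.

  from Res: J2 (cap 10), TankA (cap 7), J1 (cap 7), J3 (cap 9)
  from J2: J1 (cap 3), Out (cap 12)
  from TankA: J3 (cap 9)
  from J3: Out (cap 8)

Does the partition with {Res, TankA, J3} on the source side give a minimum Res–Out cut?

No — its capacity is 25, but the minimum cut has capacity 18.

Given cut capacity: 10 + 7 + 8 = 25.
Augment Res→J2→Out: bottleneck 10, flow now 10.
Augment Res→J3→Out: bottleneck 8, flow now 18.
No augmenting path remains; maximum flow = 18.
In the residual graph, reachable from Res: {Res, TankA, J1, J3}.
Min-cut edges: Res→J2 (10), J3→Out (8); capacity 10 + 8 = 18.
Cut capacity 25 exceeds the max flow 18, so it is not minimum.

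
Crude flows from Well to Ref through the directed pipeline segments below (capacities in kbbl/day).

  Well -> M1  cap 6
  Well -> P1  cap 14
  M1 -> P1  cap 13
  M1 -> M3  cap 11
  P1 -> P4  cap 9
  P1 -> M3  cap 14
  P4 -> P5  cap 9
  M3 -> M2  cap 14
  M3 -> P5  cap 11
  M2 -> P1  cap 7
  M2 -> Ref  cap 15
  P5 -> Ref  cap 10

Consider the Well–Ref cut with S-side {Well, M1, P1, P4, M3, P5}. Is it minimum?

Given cut capacity: 14 + 10 = 24.
Augment Well→M1→M3→M2→Ref: bottleneck 6, flow now 6.
Augment Well→P1→P4→P5→Ref: bottleneck 9, flow now 15.
Augment Well→P1→M3→M2→Ref: bottleneck 5, flow now 20.
No augmenting path remains; maximum flow = 20.
In the residual graph, reachable from Well: {Well}.
Min-cut edges: Well→M1 (6), Well→P1 (14); capacity 6 + 14 = 20.
Cut capacity 24 exceeds the max flow 20, so it is not minimum.

No — its capacity is 24, but the minimum cut has capacity 20.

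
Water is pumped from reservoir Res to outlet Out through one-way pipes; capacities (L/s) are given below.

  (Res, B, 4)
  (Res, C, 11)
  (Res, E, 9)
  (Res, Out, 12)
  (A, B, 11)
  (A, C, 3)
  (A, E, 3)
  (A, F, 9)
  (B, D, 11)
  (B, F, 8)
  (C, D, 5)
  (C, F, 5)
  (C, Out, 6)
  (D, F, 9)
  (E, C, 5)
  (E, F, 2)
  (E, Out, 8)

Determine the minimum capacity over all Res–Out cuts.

26

Augment Res→Out: bottleneck 12, flow now 12.
Augment Res→C→Out: bottleneck 6, flow now 18.
Augment Res→E→Out: bottleneck 8, flow now 26.
No augmenting path remains; maximum flow = 26.
By max-flow min-cut, the minimum cut capacity equals the max flow.
In the residual graph, reachable from Res: {Res, B, C, D, E, F}.
Min-cut edges: Res→Out (12), C→Out (6), E→Out (8); capacity 12 + 6 + 8 = 26.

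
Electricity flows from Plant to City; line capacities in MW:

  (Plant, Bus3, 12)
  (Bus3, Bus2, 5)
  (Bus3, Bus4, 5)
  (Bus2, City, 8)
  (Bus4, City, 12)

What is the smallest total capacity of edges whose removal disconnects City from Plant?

10

Augment Plant→Bus3→Bus2→City: bottleneck 5, flow now 5.
Augment Plant→Bus3→Bus4→City: bottleneck 5, flow now 10.
No augmenting path remains; maximum flow = 10.
By max-flow min-cut, the minimum cut capacity equals the max flow.
In the residual graph, reachable from Plant: {Plant, Bus3}.
Min-cut edges: Bus3→Bus2 (5), Bus3→Bus4 (5); capacity 5 + 5 = 10.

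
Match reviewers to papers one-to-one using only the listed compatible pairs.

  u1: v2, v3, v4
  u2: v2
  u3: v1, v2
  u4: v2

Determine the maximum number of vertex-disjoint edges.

3

Unit-capacity flow: source→left, listed edges, right→sink; max matching = max flow.
Augmenting path u1→v2 (+1); matched 1.
Augmenting path u3→v1 (+1); matched 2.
Augmenting path u2→v2→u1→v3 (+1); matched 3.
No augmenting path remains; maximum matching = 3.
König certificate: {u1, u3, v2} is a vertex cover of size 3 (every listed pair touches it), so no matching can be larger.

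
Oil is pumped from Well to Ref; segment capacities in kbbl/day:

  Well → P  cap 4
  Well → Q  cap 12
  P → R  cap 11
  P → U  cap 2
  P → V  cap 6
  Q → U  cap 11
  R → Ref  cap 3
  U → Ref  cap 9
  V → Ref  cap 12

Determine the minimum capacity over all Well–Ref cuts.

Augment Well→P→R→Ref: bottleneck 3, flow now 3.
Augment Well→P→U→Ref: bottleneck 1, flow now 4.
Augment Well→Q→U→Ref: bottleneck 8, flow now 12.
Augment Well→Q→U→P→V→Ref: bottleneck 1, flow now 13. (uses reverse residual edge)
No augmenting path remains; maximum flow = 13.
By max-flow min-cut, the minimum cut capacity equals the max flow.
In the residual graph, reachable from Well: {Well, Q, U}.
Min-cut edges: Well→P (4), U→Ref (9); capacity 4 + 9 = 13.

13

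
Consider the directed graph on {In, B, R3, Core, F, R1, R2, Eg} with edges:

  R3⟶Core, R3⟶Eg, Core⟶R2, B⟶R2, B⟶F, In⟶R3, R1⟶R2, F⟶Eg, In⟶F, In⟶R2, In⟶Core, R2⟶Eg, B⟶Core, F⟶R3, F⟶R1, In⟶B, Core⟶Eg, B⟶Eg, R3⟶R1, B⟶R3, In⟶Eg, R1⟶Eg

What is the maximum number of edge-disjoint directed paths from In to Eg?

6

Assign every edge capacity 1; by Menger, the answer equals the max flow.
Path In→Eg (+1); total 1.
Path In→B→Eg (+1); total 2.
Path In→R3→Eg (+1); total 3.
Path In→Core→Eg (+1); total 4.
Path In→F→Eg (+1); total 5.
Path In→R2→Eg (+1); total 6.
No residual In→Eg path; max flow = 6.
Certifying cut of size 6: {In→B, In→Core, In→Eg, In→F, In→R2, In→R3}.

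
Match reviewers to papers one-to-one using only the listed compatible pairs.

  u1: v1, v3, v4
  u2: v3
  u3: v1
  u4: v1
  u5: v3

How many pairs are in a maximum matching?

Unit-capacity flow: source→left, listed edges, right→sink; max matching = max flow.
Augmenting path u1→v1 (+1); matched 1.
Augmenting path u2→v3 (+1); matched 2.
Augmenting path u3→v1→u1→v4 (+1); matched 3.
No augmenting path remains; maximum matching = 3.
König certificate: {u1, v1, v3} is a vertex cover of size 3 (every listed pair touches it), so no matching can be larger.

3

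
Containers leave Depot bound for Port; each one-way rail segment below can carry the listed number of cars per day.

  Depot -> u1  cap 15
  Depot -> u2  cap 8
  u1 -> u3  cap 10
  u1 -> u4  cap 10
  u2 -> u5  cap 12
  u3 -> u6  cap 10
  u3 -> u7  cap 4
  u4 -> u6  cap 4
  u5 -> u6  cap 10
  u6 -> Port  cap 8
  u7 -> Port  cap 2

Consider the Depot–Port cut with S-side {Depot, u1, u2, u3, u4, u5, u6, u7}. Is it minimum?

Yes — it is a minimum cut (capacity 10).

Given cut capacity: 8 + 2 = 10.
Augment Depot→u1→u3→u6→Port: bottleneck 8, flow now 8.
Augment Depot→u1→u3→u7→Port: bottleneck 2, flow now 10.
No augmenting path remains; maximum flow = 10.
Cut capacity 10 equals the max flow, so it is a minimum cut.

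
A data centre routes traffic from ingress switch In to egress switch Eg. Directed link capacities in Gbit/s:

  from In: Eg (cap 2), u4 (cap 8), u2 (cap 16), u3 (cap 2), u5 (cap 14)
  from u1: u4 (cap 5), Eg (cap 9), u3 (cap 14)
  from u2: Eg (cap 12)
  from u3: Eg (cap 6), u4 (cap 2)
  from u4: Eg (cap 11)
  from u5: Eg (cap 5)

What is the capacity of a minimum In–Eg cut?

Augment In→Eg: bottleneck 2, flow now 2.
Augment In→u2→Eg: bottleneck 12, flow now 14.
Augment In→u3→Eg: bottleneck 2, flow now 16.
Augment In→u4→Eg: bottleneck 8, flow now 24.
Augment In→u5→Eg: bottleneck 5, flow now 29.
No augmenting path remains; maximum flow = 29.
By max-flow min-cut, the minimum cut capacity equals the max flow.
In the residual graph, reachable from In: {In, u2, u5}.
Min-cut edges: In→u3 (2), In→u4 (8), In→Eg (2), u2→Eg (12), u5→Eg (5); capacity 2 + 8 + 2 + 12 + 5 = 29.

29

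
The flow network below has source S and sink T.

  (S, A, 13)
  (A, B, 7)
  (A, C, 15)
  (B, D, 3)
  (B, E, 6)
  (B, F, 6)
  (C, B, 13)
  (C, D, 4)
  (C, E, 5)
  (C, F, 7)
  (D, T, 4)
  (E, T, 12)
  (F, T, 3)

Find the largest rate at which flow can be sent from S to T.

Augment S→A→B→D→T: bottleneck 3, flow now 3.
Augment S→A→B→E→T: bottleneck 4, flow now 7.
Augment S→A→C→D→T: bottleneck 1, flow now 8.
Augment S→A→C→E→T: bottleneck 5, flow now 13.
No augmenting path remains; maximum flow = 13.
In the residual graph, reachable from S: {S}.
Min-cut edges: S→A (13); capacity 13 = 13.
This cut is saturated, so no flow can exceed 13.

13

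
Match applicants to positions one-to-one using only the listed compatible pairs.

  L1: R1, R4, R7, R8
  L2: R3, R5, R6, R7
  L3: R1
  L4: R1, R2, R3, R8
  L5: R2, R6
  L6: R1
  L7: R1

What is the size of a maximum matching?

Unit-capacity flow: source→left, listed edges, right→sink; max matching = max flow.
Augmenting path L1→R1 (+1); matched 1.
Augmenting path L2→R3 (+1); matched 2.
Augmenting path L4→R2 (+1); matched 3.
Augmenting path L5→R6 (+1); matched 4.
Augmenting path L3→R1→L1→R4 (+1); matched 5.
No augmenting path remains; maximum matching = 5.
König certificate: {L1, L2, L4, L5, R1} is a vertex cover of size 5 (every listed pair touches it), so no matching can be larger.

5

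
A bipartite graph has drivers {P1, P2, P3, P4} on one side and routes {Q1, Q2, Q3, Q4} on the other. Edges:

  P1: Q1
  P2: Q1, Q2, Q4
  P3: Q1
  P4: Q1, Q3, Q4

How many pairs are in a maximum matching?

Unit-capacity flow: source→left, listed edges, right→sink; max matching = max flow.
Augmenting path P1→Q1 (+1); matched 1.
Augmenting path P2→Q2 (+1); matched 2.
Augmenting path P4→Q3 (+1); matched 3.
No augmenting path remains; maximum matching = 3.
König certificate: {P2, P4, Q1} is a vertex cover of size 3 (every listed pair touches it), so no matching can be larger.

3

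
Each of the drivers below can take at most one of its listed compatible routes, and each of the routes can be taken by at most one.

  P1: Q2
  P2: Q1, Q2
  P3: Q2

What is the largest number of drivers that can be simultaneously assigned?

Unit-capacity flow: source→left, listed edges, right→sink; max matching = max flow.
Augmenting path P1→Q2 (+1); matched 1.
Augmenting path P2→Q1 (+1); matched 2.
No augmenting path remains; maximum matching = 2.
König certificate: {P2, Q2} is a vertex cover of size 2 (every listed pair touches it), so no matching can be larger.

2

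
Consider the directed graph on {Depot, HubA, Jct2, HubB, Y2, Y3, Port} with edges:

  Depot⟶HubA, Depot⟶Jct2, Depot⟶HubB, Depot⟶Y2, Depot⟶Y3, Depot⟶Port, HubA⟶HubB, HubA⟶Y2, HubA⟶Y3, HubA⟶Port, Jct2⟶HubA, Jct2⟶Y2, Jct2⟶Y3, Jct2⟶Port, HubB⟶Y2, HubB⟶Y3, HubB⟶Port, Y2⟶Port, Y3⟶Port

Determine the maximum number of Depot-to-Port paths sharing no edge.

6

Assign every edge capacity 1; by Menger, the answer equals the max flow.
Path Depot→Port (+1); total 1.
Path Depot→HubA→Port (+1); total 2.
Path Depot→Jct2→Port (+1); total 3.
Path Depot→HubB→Port (+1); total 4.
Path Depot→Y2→Port (+1); total 5.
Path Depot→Y3→Port (+1); total 6.
No residual Depot→Port path; max flow = 6.
Certifying cut of size 6: {Depot→HubA, Depot→HubB, Depot→Jct2, Depot→Port, Depot→Y2, Depot→Y3}.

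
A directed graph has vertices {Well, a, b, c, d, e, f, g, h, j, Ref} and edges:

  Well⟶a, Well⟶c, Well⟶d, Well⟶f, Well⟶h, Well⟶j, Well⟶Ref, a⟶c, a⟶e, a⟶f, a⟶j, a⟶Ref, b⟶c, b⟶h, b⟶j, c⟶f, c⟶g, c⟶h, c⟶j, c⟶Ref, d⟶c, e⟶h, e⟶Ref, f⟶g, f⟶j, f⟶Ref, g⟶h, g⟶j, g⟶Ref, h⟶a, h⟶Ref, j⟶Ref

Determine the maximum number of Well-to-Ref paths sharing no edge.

Assign every edge capacity 1; by Menger, the answer equals the max flow.
Path Well→Ref (+1); total 1.
Path Well→a→Ref (+1); total 2.
Path Well→c→Ref (+1); total 3.
Path Well→f→Ref (+1); total 4.
Path Well→h→Ref (+1); total 5.
Path Well→j→Ref (+1); total 6.
Path Well→d→c→g→Ref (+1); total 7.
No residual Well→Ref path; max flow = 7.
Certifying cut of size 7: {Well→Ref, Well→a, Well→c, Well→d, Well→f, Well→h, Well→j}.

7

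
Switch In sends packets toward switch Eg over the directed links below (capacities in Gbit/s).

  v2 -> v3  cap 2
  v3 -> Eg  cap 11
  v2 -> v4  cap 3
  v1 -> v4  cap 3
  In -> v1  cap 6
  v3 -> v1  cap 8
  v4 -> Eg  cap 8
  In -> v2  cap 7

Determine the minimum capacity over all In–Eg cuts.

8

Augment In→v1→v4→Eg: bottleneck 3, flow now 3.
Augment In→v2→v3→Eg: bottleneck 2, flow now 5.
Augment In→v2→v4→Eg: bottleneck 3, flow now 8.
No augmenting path remains; maximum flow = 8.
By max-flow min-cut, the minimum cut capacity equals the max flow.
In the residual graph, reachable from In: {In, v1, v2}.
Min-cut edges: v1→v4 (3), v2→v3 (2), v2→v4 (3); capacity 3 + 2 + 3 = 8.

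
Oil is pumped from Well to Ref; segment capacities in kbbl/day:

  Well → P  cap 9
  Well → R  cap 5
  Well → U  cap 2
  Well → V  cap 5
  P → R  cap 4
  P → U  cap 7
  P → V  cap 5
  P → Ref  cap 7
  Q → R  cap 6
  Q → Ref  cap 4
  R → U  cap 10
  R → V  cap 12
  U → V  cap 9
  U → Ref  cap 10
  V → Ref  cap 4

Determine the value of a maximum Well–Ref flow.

20

Augment Well→P→Ref: bottleneck 7, flow now 7.
Augment Well→U→Ref: bottleneck 2, flow now 9.
Augment Well→V→Ref: bottleneck 4, flow now 13.
Augment Well→P→U→Ref: bottleneck 2, flow now 15.
Augment Well→R→U→Ref: bottleneck 5, flow now 20.
No augmenting path remains; maximum flow = 20.
In the residual graph, reachable from Well: {Well, V}.
Min-cut edges: Well→P (9), Well→R (5), Well→U (2), V→Ref (4); capacity 9 + 5 + 2 + 4 = 20.
This cut is saturated, so no flow can exceed 20.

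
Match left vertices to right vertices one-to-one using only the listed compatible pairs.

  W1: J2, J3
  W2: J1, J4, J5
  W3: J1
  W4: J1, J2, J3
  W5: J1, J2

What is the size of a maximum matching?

Unit-capacity flow: source→left, listed edges, right→sink; max matching = max flow.
Augmenting path W1→J2 (+1); matched 1.
Augmenting path W2→J1 (+1); matched 2.
Augmenting path W4→J3 (+1); matched 3.
Augmenting path W3→J1→W2→J4 (+1); matched 4.
No augmenting path remains; maximum matching = 4.
König certificate: {W2, J1, J2, J3} is a vertex cover of size 4 (every listed pair touches it), so no matching can be larger.

4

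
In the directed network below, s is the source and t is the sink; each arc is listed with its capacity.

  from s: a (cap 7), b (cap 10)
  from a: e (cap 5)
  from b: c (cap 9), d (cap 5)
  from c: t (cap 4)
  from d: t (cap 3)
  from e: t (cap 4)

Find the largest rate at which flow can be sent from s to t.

Augment s→a→e→t: bottleneck 4, flow now 4.
Augment s→b→c→t: bottleneck 4, flow now 8.
Augment s→b→d→t: bottleneck 3, flow now 11.
No augmenting path remains; maximum flow = 11.
In the residual graph, reachable from s: {s, a, b, c, d, e}.
Min-cut edges: c→t (4), d→t (3), e→t (4); capacity 4 + 3 + 4 = 11.
This cut is saturated, so no flow can exceed 11.

11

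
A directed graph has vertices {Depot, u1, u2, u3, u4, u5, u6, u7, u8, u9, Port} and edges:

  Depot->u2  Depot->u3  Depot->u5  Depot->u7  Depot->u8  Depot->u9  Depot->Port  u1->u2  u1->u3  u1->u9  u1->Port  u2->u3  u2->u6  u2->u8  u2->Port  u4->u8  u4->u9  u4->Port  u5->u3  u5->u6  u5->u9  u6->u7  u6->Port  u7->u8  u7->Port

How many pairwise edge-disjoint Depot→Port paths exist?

4

Assign every edge capacity 1; by Menger, the answer equals the max flow.
Path Depot→Port (+1); total 1.
Path Depot→u2→Port (+1); total 2.
Path Depot→u7→Port (+1); total 3.
Path Depot→u5→u6→Port (+1); total 4.
No residual Depot→Port path; max flow = 4.
Certifying cut of size 4: {Depot→Port, Depot→u2, Depot→u5, Depot→u7}.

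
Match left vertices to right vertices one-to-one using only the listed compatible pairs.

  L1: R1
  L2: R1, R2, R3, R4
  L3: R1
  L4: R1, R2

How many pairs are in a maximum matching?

Unit-capacity flow: source→left, listed edges, right→sink; max matching = max flow.
Augmenting path L1→R1 (+1); matched 1.
Augmenting path L2→R2 (+1); matched 2.
Augmenting path L4→R2→L2→R3 (+1); matched 3.
No augmenting path remains; maximum matching = 3.
König certificate: {L2, L4, R1} is a vertex cover of size 3 (every listed pair touches it), so no matching can be larger.

3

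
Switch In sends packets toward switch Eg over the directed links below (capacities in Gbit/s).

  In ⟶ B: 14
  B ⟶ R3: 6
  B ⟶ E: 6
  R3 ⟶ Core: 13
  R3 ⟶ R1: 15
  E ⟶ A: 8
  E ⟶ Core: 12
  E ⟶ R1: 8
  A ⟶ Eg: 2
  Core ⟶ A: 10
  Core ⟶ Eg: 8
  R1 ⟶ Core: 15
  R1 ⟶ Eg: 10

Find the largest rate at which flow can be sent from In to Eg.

Augment In→B→R3→Core→Eg: bottleneck 6, flow now 6.
Augment In→B→E→A→Eg: bottleneck 2, flow now 8.
Augment In→B→E→Core→Eg: bottleneck 2, flow now 10.
Augment In→B→E→R1→Eg: bottleneck 2, flow now 12.
No augmenting path remains; maximum flow = 12.
In the residual graph, reachable from In: {In, B}.
Min-cut edges: B→R3 (6), B→E (6); capacity 6 + 6 = 12.
This cut is saturated, so no flow can exceed 12.

12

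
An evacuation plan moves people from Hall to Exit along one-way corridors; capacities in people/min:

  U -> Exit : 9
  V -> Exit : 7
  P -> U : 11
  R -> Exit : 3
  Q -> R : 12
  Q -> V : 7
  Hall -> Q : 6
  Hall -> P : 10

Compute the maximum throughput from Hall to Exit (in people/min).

15

Augment Hall→P→U→Exit: bottleneck 9, flow now 9.
Augment Hall→Q→R→Exit: bottleneck 3, flow now 12.
Augment Hall→Q→V→Exit: bottleneck 3, flow now 15.
No augmenting path remains; maximum flow = 15.
In the residual graph, reachable from Hall: {Hall, P, U}.
Min-cut edges: Hall→Q (6), U→Exit (9); capacity 6 + 9 = 15.
This cut is saturated, so no flow can exceed 15.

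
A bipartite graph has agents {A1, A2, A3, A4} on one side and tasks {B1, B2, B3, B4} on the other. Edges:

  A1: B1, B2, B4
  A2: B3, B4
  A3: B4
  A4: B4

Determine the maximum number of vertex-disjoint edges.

Unit-capacity flow: source→left, listed edges, right→sink; max matching = max flow.
Augmenting path A1→B1 (+1); matched 1.
Augmenting path A2→B3 (+1); matched 2.
Augmenting path A3→B4 (+1); matched 3.
No augmenting path remains; maximum matching = 3.
König certificate: {A1, A2, B4} is a vertex cover of size 3 (every listed pair touches it), so no matching can be larger.

3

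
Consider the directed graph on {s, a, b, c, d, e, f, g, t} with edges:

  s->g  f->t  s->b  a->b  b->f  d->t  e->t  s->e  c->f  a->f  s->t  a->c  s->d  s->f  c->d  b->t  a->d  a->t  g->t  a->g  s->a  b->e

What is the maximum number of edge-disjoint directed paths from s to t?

Assign every edge capacity 1; by Menger, the answer equals the max flow.
Path s→t (+1); total 1.
Path s→a→t (+1); total 2.
Path s→b→t (+1); total 3.
Path s→d→t (+1); total 4.
Path s→e→t (+1); total 5.
Path s→f→t (+1); total 6.
Path s→g→t (+1); total 7.
No residual s→t path; max flow = 7.
Certifying cut of size 7: {s→a, s→b, s→d, s→e, s→f, s→g, s→t}.

7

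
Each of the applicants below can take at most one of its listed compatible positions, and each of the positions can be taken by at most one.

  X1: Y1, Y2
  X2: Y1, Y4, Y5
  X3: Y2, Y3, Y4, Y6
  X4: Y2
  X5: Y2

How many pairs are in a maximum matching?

Unit-capacity flow: source→left, listed edges, right→sink; max matching = max flow.
Augmenting path X1→Y1 (+1); matched 1.
Augmenting path X2→Y4 (+1); matched 2.
Augmenting path X3→Y2 (+1); matched 3.
Augmenting path X4→Y2→X3→Y3 (+1); matched 4.
No augmenting path remains; maximum matching = 4.
König certificate: {X1, X2, X3, Y2} is a vertex cover of size 4 (every listed pair touches it), so no matching can be larger.

4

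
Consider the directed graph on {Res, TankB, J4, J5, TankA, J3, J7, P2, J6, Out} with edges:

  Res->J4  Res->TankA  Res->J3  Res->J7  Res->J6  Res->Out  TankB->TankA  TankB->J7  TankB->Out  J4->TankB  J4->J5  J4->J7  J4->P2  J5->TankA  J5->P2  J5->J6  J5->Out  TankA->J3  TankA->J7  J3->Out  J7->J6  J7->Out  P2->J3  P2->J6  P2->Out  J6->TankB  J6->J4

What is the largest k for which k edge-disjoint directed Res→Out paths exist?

Assign every edge capacity 1; by Menger, the answer equals the max flow.
Augment Res→Out (+1); total 1.
Augment Res→J3→Out (+1); total 2.
Augment Res→J7→Out (+1); total 3.
Augment Res→J4→TankB→Out (+1); total 4.
Augment Res→J6→J4→J5→Out (+1); total 5.
Augment Res→TankA→J7→J6→TankB→J4→P2→Out (+1); total 6. (traverses J4→TankB backwards in the residual graph, cancelling flow on it)
After the cancellation the 6 edge-disjoint paths are: Res→J4→J5→Out; Res→TankA→J7→J6→TankB→Out; Res→J3→Out; Res→J7→Out; Res→J6→J4→P2→Out; Res→Out.
No residual Res→Out path; max flow = 6.
Certifying cut of size 6: {Res→J3, Res→J4, Res→J6, Res→J7, Res→Out, Res→TankA}.

6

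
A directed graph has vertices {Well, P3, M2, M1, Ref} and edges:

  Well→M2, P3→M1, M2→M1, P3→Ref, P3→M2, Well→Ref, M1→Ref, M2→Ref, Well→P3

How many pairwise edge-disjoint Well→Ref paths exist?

3

Assign every edge capacity 1; by Menger, the answer equals the max flow.
Path Well→Ref (+1); total 1.
Path Well→P3→Ref (+1); total 2.
Path Well→M2→Ref (+1); total 3.
No residual Well→Ref path; max flow = 3.
Certifying cut of size 3: {Well→M2, Well→P3, Well→Ref}.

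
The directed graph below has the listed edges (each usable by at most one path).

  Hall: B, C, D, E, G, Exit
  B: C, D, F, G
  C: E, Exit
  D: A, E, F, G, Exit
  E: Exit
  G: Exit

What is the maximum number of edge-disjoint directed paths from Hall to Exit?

5

Assign every edge capacity 1; by Menger, the answer equals the max flow.
Path Hall→Exit (+1); total 1.
Path Hall→C→Exit (+1); total 2.
Path Hall→D→Exit (+1); total 3.
Path Hall→E→Exit (+1); total 4.
Path Hall→G→Exit (+1); total 5.
No residual Hall→Exit path; max flow = 5.
Certifying cut of size 5: {C→Exit, D→Exit, E→Exit, G→Exit, Hall→Exit}.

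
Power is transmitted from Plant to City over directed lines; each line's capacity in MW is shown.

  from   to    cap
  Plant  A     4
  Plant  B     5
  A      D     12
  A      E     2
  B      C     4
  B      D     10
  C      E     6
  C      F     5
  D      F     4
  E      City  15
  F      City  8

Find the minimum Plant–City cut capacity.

Augment Plant→A→E→City: bottleneck 2, flow now 2.
Augment Plant→A→D→F→City: bottleneck 2, flow now 4.
Augment Plant→B→C→E→City: bottleneck 4, flow now 8.
Augment Plant→B→D→F→City: bottleneck 1, flow now 9.
No augmenting path remains; maximum flow = 9.
By max-flow min-cut, the minimum cut capacity equals the max flow.
In the residual graph, reachable from Plant: {Plant}.
Min-cut edges: Plant→A (4), Plant→B (5); capacity 4 + 5 = 9.

9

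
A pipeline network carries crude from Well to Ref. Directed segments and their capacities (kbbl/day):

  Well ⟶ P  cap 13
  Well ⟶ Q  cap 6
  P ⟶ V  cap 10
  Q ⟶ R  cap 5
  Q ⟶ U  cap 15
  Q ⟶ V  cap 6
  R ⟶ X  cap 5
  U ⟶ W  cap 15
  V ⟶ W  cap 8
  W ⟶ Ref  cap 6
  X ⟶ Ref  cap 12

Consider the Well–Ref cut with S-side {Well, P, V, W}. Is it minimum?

Given cut capacity: 6 + 6 = 12.
Augment Well→P→V→W→Ref: bottleneck 6, flow now 6.
Augment Well→Q→R→X→Ref: bottleneck 5, flow now 11.
No augmenting path remains; maximum flow = 11.
In the residual graph, reachable from Well: {Well, P, Q, U, V, W}.
Min-cut edges: Q→R (5), W→Ref (6); capacity 5 + 6 = 11.
Cut capacity 12 exceeds the max flow 11, so it is not minimum.

No — its capacity is 12, but the minimum cut has capacity 11.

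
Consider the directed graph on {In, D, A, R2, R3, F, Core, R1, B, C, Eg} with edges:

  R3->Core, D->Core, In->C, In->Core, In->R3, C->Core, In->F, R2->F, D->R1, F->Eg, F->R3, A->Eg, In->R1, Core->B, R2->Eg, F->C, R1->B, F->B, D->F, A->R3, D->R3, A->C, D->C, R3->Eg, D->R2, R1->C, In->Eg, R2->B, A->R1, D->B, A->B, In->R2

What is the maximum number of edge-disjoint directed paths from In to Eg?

4

Assign every edge capacity 1; by Menger, the answer equals the max flow.
Path In→Eg (+1); total 1.
Path In→R2→Eg (+1); total 2.
Path In→R3→Eg (+1); total 3.
Path In→F→Eg (+1); total 4.
No residual In→Eg path; max flow = 4.
Certifying cut of size 4: {In→Eg, In→F, In→R2, In→R3}.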